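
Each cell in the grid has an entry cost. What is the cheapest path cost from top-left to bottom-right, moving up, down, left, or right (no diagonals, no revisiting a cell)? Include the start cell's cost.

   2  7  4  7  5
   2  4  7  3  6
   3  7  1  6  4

One optimal route is (0,0) -> (1,0) -> (2,0) -> (2,1) -> (2,2) -> (2,3) -> (2,4).
Its cost is 2 + 2 + 3 + 7 + 1 + 6 + 4 = 25.

25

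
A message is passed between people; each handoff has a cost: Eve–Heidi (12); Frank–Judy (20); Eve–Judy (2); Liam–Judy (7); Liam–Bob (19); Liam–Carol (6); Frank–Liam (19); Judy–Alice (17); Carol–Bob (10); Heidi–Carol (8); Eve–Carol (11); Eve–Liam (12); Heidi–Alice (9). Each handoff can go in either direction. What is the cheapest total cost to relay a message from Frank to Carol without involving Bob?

Some routes from Frank to Carol avoiding Bob:
Frank→Judy→Eve→Carol: 20 + 2 + 11 = 33
Frank→Liam→Judy→Eve→Carol: 19 + 7 + 2 + 11 = 39
Frank→Judy→Liam→Carol: 20 + 7 + 6 = 33
Frank→Liam→Carol: 19 + 6 = 25
The minimum is 25.

25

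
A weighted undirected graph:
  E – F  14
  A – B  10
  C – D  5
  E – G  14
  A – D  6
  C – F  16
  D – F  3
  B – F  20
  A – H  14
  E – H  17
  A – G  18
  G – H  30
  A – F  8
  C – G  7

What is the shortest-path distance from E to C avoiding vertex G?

22

A few of the E→C routes:
E -> H -> A -> F -> D -> C: 17 + 14 + 8 + 3 + 5 = 47
E -> H -> A -> D -> C: 17 + 14 + 6 + 5 = 42
E -> F -> C: 14 + 16 = 30
E -> F -> B -> A -> D -> C: 14 + 20 + 10 + 6 + 5 = 55
E -> F -> A -> D -> C: 14 + 8 + 6 + 5 = 33
E -> F -> D -> C: 14 + 3 + 5 = 22
Best route has total 22.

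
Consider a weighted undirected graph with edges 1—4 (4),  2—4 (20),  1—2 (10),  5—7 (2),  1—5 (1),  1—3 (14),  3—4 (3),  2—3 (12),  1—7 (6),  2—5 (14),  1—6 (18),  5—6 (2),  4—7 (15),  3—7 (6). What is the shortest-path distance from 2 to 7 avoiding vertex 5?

Some routes from 2 to 7 avoiding 5:
2 → 1 → 7: 10 + 6 = 16
2 → 3 → 7: 12 + 6 = 18
2 → 1 → 4 → 3 → 7: 10 + 4 + 3 + 6 = 23
Best route has total 16.

16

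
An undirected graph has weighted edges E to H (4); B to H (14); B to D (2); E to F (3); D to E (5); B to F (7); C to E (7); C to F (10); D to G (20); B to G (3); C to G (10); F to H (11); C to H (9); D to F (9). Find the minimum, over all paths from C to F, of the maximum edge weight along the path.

7

Comparing a few candidate routes:
C - H - E - F: max(9, 4, 3) = 9
C - E - D - B - F: max(7, 5, 2, 7) = 7
C - E - F: max(7, 3) = 7
The minimum achievable maximum is 7.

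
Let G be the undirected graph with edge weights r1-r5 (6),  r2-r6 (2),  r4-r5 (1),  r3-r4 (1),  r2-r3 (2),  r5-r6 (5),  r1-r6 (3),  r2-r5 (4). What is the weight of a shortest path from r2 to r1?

5

Some routes from r2 to r1:
r2 - r6 - r1: 2 + 3 = 5
r2 - r3 - r4 - r5 - r1: 2 + 1 + 1 + 6 = 10
r2 - r5 - r1: 4 + 6 = 10
r2 - r3 - r4 - r5 - r6 - r1: 2 + 1 + 1 + 5 + 3 = 12
Best route has total 5.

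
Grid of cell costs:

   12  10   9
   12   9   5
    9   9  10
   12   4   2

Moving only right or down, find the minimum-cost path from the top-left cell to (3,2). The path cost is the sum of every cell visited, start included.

Best path: (0,0) (0,1) (1,1) (2,1) (3,1) (3,2)
Cost: 12 + 10 + 9 + 9 + 4 + 2 = 46
(Top row then right column would cost 48.)

46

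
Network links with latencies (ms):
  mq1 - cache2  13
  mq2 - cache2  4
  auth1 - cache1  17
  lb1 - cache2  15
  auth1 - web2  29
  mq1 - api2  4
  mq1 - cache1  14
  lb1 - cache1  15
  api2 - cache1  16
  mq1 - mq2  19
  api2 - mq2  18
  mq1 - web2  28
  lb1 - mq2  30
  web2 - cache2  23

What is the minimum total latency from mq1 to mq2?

Some routes from mq1 to mq2:
mq1→cache2→mq2: 13 + 4 = 17
mq1→api2→mq2: 4 + 18 = 22
mq1→cache1→api2→mq2: 14 + 16 + 18 = 48
mq1→cache1→lb1→cache2→mq2: 14 + 15 + 15 + 4 = 48
mq1→mq2: 19
Best route has total 17 ms.

17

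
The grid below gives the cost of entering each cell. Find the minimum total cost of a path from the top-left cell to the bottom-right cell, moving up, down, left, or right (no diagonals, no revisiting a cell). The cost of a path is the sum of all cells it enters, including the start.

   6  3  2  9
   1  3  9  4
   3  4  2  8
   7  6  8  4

One optimal route is (0,0) -> (1,0) -> (1,1) -> (2,1) -> (2,2) -> (2,3) -> (3,3).
Its cost is 6 + 1 + 3 + 4 + 2 + 8 + 4 = 28.

28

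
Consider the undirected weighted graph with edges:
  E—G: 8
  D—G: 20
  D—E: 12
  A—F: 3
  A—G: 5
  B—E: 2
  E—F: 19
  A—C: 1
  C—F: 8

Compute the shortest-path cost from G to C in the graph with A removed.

35

Candidate routes:
G-E-F-C: 8 + 19 + 8 = 35
G-D-E-F-C: 20 + 12 + 19 + 8 = 59
Best route has total 35.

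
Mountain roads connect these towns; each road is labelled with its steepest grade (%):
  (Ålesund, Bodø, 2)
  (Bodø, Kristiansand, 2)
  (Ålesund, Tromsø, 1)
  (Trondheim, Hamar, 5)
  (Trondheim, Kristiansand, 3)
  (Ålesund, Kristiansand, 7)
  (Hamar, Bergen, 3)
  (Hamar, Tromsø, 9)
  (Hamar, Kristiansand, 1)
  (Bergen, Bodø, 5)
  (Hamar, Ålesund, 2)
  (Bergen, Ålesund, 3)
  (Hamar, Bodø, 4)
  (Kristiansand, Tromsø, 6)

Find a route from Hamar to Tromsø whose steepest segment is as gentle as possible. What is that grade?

Some routes from Hamar to Tromsø:
Hamar→Bodø→Ålesund→Tromsø: max(4, 2, 1) = 4
Hamar→Kristiansand→Bodø→Ålesund→Tromsø: max(1, 2, 2, 1) = 2
Hamar→Bergen→Ålesund→Tromsø: max(3, 3, 1) = 3
Hamar→Ålesund→Tromsø: max(2, 1) = 2
Best route has worst link 2%.

2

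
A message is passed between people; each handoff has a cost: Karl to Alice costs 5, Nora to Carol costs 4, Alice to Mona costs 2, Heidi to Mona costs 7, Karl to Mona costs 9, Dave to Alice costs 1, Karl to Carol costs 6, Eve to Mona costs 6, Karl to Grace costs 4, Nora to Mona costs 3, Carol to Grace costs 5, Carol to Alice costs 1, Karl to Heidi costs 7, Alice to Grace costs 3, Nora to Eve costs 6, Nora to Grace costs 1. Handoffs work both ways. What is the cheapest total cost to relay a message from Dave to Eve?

9

Comparing a few candidate routes:
Dave→Alice→Mona→Eve: 1 + 2 + 6 = 9
Dave→Alice→Grace→Nora→Eve: 1 + 3 + 1 + 6 = 11
Dave→Alice→Carol→Nora→Eve: 1 + 1 + 4 + 6 = 12
Best route has total 9.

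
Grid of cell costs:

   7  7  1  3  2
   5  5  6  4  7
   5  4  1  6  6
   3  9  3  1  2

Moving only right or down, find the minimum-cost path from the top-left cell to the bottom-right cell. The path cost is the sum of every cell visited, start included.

28

One optimal route is [0,0] -> [0,1] -> [0,2] -> [1,2] -> [2,2] -> [3,2] -> [3,3] -> [3,4].
Its cost is 7 + 7 + 1 + 6 + 1 + 3 + 1 + 2 = 28.
(Top row then right column would cost 35.)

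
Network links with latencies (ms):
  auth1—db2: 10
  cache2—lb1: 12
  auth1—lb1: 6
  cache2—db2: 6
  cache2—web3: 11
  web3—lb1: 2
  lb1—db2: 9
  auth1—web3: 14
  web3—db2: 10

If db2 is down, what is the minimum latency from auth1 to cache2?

18

Paths from auth1 to cache2 avoiding db2:
auth1-lb1-cache2: 6 + 12 = 18
auth1-lb1-web3-cache2: 6 + 2 + 11 = 19
auth1-web3-lb1-cache2: 14 + 2 + 12 = 28
auth1-web3-cache2: 14 + 11 = 25
Shortest: 18 ms.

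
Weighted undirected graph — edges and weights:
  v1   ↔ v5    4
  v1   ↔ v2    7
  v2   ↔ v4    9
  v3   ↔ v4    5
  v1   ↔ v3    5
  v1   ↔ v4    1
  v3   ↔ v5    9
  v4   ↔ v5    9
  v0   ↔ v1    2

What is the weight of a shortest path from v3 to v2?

A few of the v3→v2 routes:
v3 - v1 - v2: 5 + 7 = 12
v3 - v1 - v4 - v2: 5 + 1 + 9 = 15
v3 - v4 - v1 - v2: 5 + 1 + 7 = 13
v3 - v4 - v2: 5 + 9 = 14
The minimum is 12.

12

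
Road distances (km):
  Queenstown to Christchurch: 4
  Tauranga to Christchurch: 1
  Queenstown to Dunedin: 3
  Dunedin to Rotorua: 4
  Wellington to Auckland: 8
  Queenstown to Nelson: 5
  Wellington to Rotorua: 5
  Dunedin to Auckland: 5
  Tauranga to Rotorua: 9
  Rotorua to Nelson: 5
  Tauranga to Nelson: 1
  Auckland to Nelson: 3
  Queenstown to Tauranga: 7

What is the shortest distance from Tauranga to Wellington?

Some routes from Tauranga to Wellington:
Tauranga - Nelson - Rotorua - Wellington: 1 + 5 + 5 = 11
Tauranga - Christchurch - Queenstown - Dunedin - Rotorua - Wellington: 1 + 4 + 3 + 4 + 5 = 17
Tauranga - Nelson - Auckland - Wellington: 1 + 3 + 8 = 12
Tauranga - Rotorua - Wellington: 9 + 5 = 14
Shortest: 11 km.

11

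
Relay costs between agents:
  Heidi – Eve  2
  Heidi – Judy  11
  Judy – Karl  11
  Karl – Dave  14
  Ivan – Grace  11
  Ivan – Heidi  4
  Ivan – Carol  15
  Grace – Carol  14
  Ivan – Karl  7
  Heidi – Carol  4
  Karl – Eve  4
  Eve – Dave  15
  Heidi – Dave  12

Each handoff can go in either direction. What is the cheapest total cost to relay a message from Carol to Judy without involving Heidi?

33

Paths from Carol to Judy avoiding Heidi:
Carol → Ivan → Karl → Judy: 15 + 7 + 11 = 33
Carol → Grace → Ivan → Karl → Judy: 14 + 11 + 7 + 11 = 43
Shortest: 33.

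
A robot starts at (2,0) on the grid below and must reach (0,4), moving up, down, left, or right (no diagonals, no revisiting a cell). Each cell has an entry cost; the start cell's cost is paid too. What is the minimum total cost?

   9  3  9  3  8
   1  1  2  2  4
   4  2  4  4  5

21

Cheapest: r2c0 r1c0 r1c1 r1c2 r1c3 r0c3 r0c4
  4 + 1 + 1 + 2 + 2 + 3 + 8 = 21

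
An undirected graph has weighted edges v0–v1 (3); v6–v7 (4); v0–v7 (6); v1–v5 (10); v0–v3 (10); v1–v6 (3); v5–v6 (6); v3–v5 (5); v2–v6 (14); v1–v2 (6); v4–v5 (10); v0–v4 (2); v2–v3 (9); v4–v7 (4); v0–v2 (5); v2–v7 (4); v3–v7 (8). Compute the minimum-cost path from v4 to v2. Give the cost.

A few of the v4→v2 routes:
v4→v0→v1→v2: 2 + 3 + 6 = 11
v4→v7→v0→v2: 4 + 6 + 5 = 15
v4→v0→v7→v2: 2 + 6 + 4 = 12
v4→v0→v1→v6→v7→v2: 2 + 3 + 3 + 4 + 4 = 16
v4→v7→v2: 4 + 4 = 8
v4→v0→v2: 2 + 5 = 7
Shortest: 7.

7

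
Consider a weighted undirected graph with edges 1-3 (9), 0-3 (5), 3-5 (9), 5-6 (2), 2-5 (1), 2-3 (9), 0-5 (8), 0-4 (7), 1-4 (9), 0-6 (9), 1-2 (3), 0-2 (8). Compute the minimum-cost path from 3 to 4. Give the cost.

Some routes from 3 to 4:
3 → 1 → 4: 9 + 9 = 18
3 → 0 → 4: 5 + 7 = 12
3 → 5 → 2 → 1 → 4: 9 + 1 + 3 + 9 = 22
3 → 2 → 1 → 4: 9 + 3 + 9 = 21
Shortest: 12.

12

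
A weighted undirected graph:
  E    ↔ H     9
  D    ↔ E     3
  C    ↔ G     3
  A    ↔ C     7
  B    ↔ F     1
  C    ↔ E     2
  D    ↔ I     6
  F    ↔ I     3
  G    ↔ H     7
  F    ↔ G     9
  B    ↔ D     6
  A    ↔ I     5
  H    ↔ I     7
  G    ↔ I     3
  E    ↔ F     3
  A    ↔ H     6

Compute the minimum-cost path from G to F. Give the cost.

6

A few of the G→F routes:
G-C-E-D-B-F: 3 + 2 + 3 + 6 + 1 = 15
G-F: 9
G-C-E-F: 3 + 2 + 3 = 8
G-I-F: 3 + 3 = 6
Best route has total 6.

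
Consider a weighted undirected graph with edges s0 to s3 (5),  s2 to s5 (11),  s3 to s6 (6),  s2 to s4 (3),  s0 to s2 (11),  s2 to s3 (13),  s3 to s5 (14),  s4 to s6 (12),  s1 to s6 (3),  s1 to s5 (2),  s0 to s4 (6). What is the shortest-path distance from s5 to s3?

Comparing a few candidate routes:
s5 - s2 - s0 - s3: 11 + 11 + 5 = 27
s5 - s1 - s6 - s3: 2 + 3 + 6 = 11
s5 - s2 - s3: 11 + 13 = 24
s5 - s3: 14
s5 - s2 - s4 - s0 - s3: 11 + 3 + 6 + 5 = 25
Shortest: 11.

11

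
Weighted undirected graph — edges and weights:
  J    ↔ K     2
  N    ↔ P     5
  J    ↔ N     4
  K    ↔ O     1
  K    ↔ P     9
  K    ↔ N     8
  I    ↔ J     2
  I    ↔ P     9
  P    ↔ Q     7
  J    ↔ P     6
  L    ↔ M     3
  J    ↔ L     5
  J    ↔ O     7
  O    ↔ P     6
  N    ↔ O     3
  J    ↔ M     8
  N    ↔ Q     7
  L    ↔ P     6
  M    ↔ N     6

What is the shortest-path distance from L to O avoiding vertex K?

12

Some routes from L to O avoiding K:
L - J - N - O: 5 + 4 + 3 = 12
L - J - O: 5 + 7 = 12
L - M - N - O: 3 + 6 + 3 = 12
Best route has total 12.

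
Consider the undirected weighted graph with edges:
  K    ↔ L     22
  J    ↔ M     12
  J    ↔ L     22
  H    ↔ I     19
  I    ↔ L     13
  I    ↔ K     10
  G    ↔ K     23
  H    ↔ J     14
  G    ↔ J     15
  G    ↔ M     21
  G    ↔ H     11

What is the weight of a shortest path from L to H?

32

Checking several routes:
L → I → H: 13 + 19 = 32
L → J → H: 22 + 14 = 36
L → J → G → H: 22 + 15 + 11 = 48
L → K → G → H: 22 + 23 + 11 = 56
L → I → K → G → H: 13 + 10 + 23 + 11 = 57
L → K → I → H: 22 + 10 + 19 = 51
Best route has total 32.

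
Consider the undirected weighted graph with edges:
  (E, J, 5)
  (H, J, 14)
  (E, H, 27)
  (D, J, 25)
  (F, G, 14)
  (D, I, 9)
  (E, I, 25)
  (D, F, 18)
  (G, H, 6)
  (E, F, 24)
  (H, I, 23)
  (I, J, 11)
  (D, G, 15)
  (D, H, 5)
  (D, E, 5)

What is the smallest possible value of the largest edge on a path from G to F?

14

A few of the G→F routes:
G -> H -> D -> F: max(6, 5, 18) = 18
G -> H -> J -> I -> D -> F: max(6, 14, 11, 9, 18) = 18
G -> H -> J -> E -> D -> F: max(6, 14, 5, 5, 18) = 18
G -> F: max(14) = 14
Best route has worst link 14.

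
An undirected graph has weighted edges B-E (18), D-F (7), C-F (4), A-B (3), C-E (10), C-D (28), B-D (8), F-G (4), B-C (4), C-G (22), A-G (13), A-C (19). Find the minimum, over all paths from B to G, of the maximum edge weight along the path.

A few of the B→G routes:
B → A → G: max(3, 13) = 13
B → E → C → F → G: max(18, 10, 4, 4) = 18
B → A → C → F → G: max(3, 19, 4, 4) = 19
B → C → F → G: max(4, 4, 4) = 4
B → D → F → G: max(8, 7, 4) = 8
Best route has worst link 4.

4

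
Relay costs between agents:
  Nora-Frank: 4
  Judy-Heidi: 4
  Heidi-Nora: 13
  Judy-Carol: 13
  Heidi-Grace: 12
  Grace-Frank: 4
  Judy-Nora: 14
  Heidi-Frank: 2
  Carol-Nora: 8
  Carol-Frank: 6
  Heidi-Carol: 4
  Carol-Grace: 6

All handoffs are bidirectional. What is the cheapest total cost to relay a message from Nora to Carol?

Checking several routes:
Nora→Carol: 8
Nora→Heidi→Carol: 13 + 4 = 17
Nora→Frank→Heidi→Carol: 4 + 2 + 4 = 10
Nora→Frank→Carol: 4 + 6 = 10
Nora→Frank→Grace→Carol: 4 + 4 + 6 = 14
Best route has total 8.

8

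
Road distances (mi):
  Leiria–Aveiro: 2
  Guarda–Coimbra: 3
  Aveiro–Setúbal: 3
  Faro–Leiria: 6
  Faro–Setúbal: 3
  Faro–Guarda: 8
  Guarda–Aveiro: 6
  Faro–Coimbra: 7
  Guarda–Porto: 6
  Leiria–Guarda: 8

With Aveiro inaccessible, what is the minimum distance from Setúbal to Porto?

17

Candidate routes:
Setúbal → Faro → Leiria → Guarda → Porto: 3 + 6 + 8 + 6 = 23
Setúbal → Faro → Coimbra → Guarda → Porto: 3 + 7 + 3 + 6 = 19
Setúbal → Faro → Guarda → Porto: 3 + 8 + 6 = 17
The minimum is 17 mi.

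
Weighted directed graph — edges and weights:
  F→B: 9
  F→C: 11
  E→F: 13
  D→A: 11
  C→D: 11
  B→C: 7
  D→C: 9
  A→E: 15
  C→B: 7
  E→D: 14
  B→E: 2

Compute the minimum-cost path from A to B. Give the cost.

Candidate routes:
A→E→F→B: 15 + 13 + 9 = 37
A→E→F→C→B: 15 + 13 + 11 + 7 = 46
A→E→D→C→B: 15 + 14 + 9 + 7 = 45
Shortest: 37.

37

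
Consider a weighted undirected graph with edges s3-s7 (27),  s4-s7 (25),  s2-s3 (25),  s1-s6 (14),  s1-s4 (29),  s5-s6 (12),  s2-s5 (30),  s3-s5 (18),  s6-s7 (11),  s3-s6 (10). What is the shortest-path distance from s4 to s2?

71

A few of the s4→s2 routes:
s4 -> s7 -> s6 -> s5 -> s2: 25 + 11 + 12 + 30 = 78
s4 -> s7 -> s6 -> s3 -> s2: 25 + 11 + 10 + 25 = 71
s4 -> s7 -> s3 -> s2: 25 + 27 + 25 = 77
s4 -> s1 -> s6 -> s3 -> s2: 29 + 14 + 10 + 25 = 78
Shortest: 71.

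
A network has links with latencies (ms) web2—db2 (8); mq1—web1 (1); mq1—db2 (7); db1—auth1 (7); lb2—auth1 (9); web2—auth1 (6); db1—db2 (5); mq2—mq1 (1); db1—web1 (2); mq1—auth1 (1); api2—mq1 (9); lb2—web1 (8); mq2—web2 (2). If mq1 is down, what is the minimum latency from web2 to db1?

13

Routes from web2 to db1 avoiding mq1:
web2-auth1-lb2-web1-db1: 6 + 9 + 8 + 2 = 25
web2-db2-db1: 8 + 5 = 13
web2-auth1-db1: 6 + 7 = 13
The minimum is 13 ms.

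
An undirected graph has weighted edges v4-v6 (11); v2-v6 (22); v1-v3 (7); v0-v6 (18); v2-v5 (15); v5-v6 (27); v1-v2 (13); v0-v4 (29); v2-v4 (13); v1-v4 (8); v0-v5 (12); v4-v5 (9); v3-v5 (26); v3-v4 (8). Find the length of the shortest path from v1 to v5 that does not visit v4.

28

Some routes from v1 to v5 avoiding v4:
v1-v2-v5: 13 + 15 = 28
v1-v3-v5: 7 + 26 = 33
v1-v2-v6-v5: 13 + 22 + 27 = 62
Best route has total 28.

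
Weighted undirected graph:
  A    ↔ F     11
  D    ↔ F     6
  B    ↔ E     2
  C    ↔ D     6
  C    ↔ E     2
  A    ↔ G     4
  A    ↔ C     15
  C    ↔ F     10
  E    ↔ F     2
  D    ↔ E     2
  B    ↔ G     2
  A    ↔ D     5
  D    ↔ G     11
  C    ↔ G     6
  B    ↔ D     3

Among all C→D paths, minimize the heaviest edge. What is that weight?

Checking several routes:
C→E→B→D: max(2, 2, 3) = 3
C→E→B→G→A→D: max(2, 2, 2, 4, 5) = 5
C→E→D: max(2, 2) = 2
Best route has worst link 2.

2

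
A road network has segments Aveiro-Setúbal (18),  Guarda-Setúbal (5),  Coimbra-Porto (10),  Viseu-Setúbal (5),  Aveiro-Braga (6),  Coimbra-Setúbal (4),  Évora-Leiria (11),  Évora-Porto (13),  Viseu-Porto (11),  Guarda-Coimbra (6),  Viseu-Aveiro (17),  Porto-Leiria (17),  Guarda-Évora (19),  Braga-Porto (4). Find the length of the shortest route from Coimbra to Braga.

Comparing a few candidate routes:
Coimbra → Setúbal → Aveiro → Braga: 4 + 18 + 6 = 28
Coimbra → Guarda → Setúbal → Viseu → Porto → Braga: 6 + 5 + 5 + 11 + 4 = 31
Coimbra → Setúbal → Viseu → Porto → Braga: 4 + 5 + 11 + 4 = 24
Coimbra → Setúbal → Viseu → Aveiro → Braga: 4 + 5 + 17 + 6 = 32
Coimbra → Porto → Braga: 10 + 4 = 14
The minimum is 14 km.

14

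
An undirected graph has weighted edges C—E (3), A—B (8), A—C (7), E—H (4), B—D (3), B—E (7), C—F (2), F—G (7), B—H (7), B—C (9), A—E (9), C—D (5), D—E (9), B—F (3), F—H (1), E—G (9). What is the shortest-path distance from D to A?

11

Comparing a few candidate routes:
D-C-A: 5 + 7 = 12
D-C-E-A: 5 + 3 + 9 = 17
D-B-F-C-A: 3 + 3 + 2 + 7 = 15
D-B-A: 3 + 8 = 11
Shortest: 11.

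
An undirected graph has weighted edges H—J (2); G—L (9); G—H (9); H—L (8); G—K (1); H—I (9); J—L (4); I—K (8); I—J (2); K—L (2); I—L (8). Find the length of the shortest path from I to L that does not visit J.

A few of the I→L routes:
I → K → L: 8 + 2 = 10
I → H → G → K → L: 9 + 9 + 1 + 2 = 21
I → H → L: 9 + 8 = 17
I → L: 8
I → K → G → L: 8 + 1 + 9 = 18
Shortest: 8.

8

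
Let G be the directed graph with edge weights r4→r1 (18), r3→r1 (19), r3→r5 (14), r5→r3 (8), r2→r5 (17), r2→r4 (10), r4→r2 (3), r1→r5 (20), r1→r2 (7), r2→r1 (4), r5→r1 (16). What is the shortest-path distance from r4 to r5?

Routes from r4 to r5:
r4-r1-r5: 18 + 20 = 38
r4-r2-r1-r5: 3 + 4 + 20 = 27
r4-r1-r2-r5: 18 + 7 + 17 = 42
r4-r2-r5: 3 + 17 = 20
Best route has total 20.

20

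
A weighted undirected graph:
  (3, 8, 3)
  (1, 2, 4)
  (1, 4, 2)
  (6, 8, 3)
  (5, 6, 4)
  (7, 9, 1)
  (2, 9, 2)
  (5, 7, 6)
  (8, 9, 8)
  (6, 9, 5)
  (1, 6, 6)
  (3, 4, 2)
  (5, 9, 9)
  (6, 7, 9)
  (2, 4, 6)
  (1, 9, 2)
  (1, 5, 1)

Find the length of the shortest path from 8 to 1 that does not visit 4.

8

Comparing a few candidate routes:
8→9→2→1: 8 + 2 + 4 = 14
8→6→1: 3 + 6 = 9
8→6→9→1: 3 + 5 + 2 = 10
8→6→5→1: 3 + 4 + 1 = 8
8→9→1: 8 + 2 = 10
8→6→9→2→1: 3 + 5 + 2 + 4 = 14
The minimum is 8.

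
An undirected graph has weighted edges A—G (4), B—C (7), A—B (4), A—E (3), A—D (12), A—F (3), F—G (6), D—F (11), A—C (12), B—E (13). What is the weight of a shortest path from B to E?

7

Paths from B to E:
B-E: 13
B-C-A-E: 7 + 12 + 3 = 22
B-A-E: 4 + 3 = 7
Best route has total 7.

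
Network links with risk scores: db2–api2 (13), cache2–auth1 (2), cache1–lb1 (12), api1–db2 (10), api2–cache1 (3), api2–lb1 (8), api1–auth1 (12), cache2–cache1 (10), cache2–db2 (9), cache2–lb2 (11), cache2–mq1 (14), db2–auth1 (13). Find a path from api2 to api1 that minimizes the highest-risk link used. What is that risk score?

10

Some routes from api2 to api1:
api2 → cache1 → cache2 → auth1 → api1: max(3, 10, 2, 12) = 12
api2 → lb1 → cache1 → cache2 → db2 → api1: max(8, 12, 10, 9, 10) = 12
api2 → lb1 → cache1 → cache2 → auth1 → api1: max(8, 12, 10, 2, 12) = 12
api2 → cache1 → cache2 → db2 → api1: max(3, 10, 9, 10) = 10
Smallest bottleneck: 10.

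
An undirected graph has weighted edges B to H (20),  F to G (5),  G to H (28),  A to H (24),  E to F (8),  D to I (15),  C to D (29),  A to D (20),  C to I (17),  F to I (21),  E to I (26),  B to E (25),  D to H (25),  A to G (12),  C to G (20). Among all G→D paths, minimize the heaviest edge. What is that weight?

Comparing a few candidate routes:
G-C-I-D: max(20, 17, 15) = 20
G-A-H-D: max(12, 24, 25) = 25
G-F-I-D: max(5, 21, 15) = 21
G-A-D: max(12, 20) = 20
G-A-H-B-E-F-I-D: max(12, 24, 20, 25, 8, 21, 15) = 25
Smallest bottleneck: 20.

20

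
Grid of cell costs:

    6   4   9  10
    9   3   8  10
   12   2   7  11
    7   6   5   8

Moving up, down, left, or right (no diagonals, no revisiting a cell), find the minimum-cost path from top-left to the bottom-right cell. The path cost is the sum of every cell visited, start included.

Cheapest: r0c0 r0c1 r1c1 r2c1 r3c1 r3c2 r3c3
  6 + 4 + 3 + 2 + 6 + 5 + 8 = 34

34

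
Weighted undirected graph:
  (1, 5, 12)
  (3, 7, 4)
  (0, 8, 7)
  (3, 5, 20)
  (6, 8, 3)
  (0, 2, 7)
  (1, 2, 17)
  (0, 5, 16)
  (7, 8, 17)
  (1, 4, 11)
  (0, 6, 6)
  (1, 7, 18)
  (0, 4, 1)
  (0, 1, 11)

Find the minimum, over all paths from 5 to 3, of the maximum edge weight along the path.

17

Some routes from 5 to 3:
5→1→0→8→7→3: max(12, 11, 7, 17, 4) = 17
5→1→2→0→6→8→7→3: max(12, 17, 7, 6, 3, 17, 4) = 17
5→1→0→6→8→7→3: max(12, 11, 6, 3, 17, 4) = 17
5→1→2→0→8→7→3: max(12, 17, 7, 7, 17, 4) = 17
The minimum achievable maximum is 17.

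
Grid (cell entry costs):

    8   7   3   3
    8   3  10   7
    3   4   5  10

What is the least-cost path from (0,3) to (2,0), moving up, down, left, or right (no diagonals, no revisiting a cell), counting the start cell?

Best path: [0,3] → [0,2] → [0,1] → [1,1] → [2,1] → [2,0]
Cost: 3 + 3 + 7 + 3 + 4 + 3 = 23

23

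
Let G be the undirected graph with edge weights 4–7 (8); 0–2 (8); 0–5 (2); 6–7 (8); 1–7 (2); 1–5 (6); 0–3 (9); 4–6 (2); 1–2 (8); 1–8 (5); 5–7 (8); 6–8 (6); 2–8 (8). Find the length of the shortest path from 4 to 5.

16

Comparing a few candidate routes:
4-7-1-5: 8 + 2 + 6 = 16
4-7-5: 8 + 8 = 16
4-6-7-1-5: 2 + 8 + 2 + 6 = 18
Shortest: 16.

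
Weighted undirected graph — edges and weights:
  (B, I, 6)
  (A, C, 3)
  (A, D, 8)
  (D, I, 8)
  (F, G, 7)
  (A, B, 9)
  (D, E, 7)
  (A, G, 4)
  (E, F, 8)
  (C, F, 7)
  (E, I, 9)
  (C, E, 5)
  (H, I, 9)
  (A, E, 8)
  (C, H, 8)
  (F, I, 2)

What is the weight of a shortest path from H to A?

11

Checking several routes:
H→C→A: 8 + 3 = 11
H→I→F→C→A: 9 + 2 + 7 + 3 = 21
H→I→B→A: 9 + 6 + 9 = 24
H→C→E→A: 8 + 5 + 8 = 21
H→I→F→G→A: 9 + 2 + 7 + 4 = 22
The minimum is 11.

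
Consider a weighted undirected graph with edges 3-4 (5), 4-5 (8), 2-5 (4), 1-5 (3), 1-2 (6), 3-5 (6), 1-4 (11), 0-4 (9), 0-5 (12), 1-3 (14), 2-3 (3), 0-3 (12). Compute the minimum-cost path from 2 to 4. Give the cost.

A few of the 2→4 routes:
2→5→3→4: 4 + 6 + 5 = 15
2→3→4: 3 + 5 = 8
2→1→4: 6 + 11 = 17
2→5→4: 4 + 8 = 12
Shortest: 8.

8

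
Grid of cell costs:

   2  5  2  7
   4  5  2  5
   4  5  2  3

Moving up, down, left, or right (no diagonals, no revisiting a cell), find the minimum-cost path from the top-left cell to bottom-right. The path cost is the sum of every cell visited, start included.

Path r0c0 → r0c1 → r0c2 → r1c2 → r2c2 → r2c3: 2 + 5 + 2 + 2 + 2 + 3 = 16.

16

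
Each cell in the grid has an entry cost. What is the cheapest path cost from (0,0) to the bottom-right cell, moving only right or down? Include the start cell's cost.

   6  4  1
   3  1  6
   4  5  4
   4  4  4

Take (0,0) → (1,0) → (1,1) → (2,1) → (2,2) → (3,2) for a total of 6 + 3 + 1 + 5 + 4 + 4 = 23.

23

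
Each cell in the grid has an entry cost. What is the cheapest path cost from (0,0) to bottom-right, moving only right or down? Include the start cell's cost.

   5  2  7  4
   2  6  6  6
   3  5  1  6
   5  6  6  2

24

One optimal route is (0,0) -> (1,0) -> (2,0) -> (2,1) -> (2,2) -> (2,3) -> (3,3).
Its cost is 5 + 2 + 3 + 5 + 1 + 6 + 2 = 24.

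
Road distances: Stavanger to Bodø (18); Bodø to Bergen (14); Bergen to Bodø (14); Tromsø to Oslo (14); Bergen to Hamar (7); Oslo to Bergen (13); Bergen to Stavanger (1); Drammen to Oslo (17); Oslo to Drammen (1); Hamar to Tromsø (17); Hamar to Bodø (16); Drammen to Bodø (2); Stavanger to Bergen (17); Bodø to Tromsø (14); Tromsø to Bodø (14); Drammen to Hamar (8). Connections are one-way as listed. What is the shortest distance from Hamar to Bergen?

Paths from Hamar to Bergen:
Hamar - Tromsø - Oslo - Drammen - Bodø - Bergen: 17 + 14 + 1 + 2 + 14 = 48
Hamar - Bodø - Tromsø - Oslo - Bergen: 16 + 14 + 14 + 13 = 57
Hamar - Bodø - Bergen: 16 + 14 = 30
Hamar - Tromsø - Bodø - Bergen: 17 + 14 + 14 = 45
Hamar - Tromsø - Oslo - Bergen: 17 + 14 + 13 = 44
The minimum is 30.

30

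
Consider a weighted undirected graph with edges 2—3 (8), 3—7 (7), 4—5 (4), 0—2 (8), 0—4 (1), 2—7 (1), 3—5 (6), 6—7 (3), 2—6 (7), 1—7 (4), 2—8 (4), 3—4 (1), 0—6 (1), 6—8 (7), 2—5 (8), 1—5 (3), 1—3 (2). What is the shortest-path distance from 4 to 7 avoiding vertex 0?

Some routes from 4 to 7 avoiding 0:
4→5→1→7: 4 + 3 + 4 = 11
4→3→7: 1 + 7 = 8
4→5→2→7: 4 + 8 + 1 = 13
4→3→2→7: 1 + 8 + 1 = 10
4→3→1→7: 1 + 2 + 4 = 7
Best route has total 7.

7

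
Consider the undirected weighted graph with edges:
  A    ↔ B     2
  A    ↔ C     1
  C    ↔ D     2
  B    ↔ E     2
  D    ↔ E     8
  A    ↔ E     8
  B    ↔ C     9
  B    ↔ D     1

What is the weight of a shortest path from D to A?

Comparing a few candidate routes:
D→B→A: 1 + 2 = 3
D→C→A: 2 + 1 = 3
D→B→E→A: 1 + 2 + 8 = 11
Shortest: 3.

3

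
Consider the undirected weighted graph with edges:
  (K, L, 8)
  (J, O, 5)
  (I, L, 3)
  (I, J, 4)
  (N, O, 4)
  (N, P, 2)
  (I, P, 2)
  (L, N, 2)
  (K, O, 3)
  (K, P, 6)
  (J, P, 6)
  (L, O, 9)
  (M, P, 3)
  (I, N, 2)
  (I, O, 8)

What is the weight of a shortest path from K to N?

Checking several routes:
K -> P -> I -> N: 6 + 2 + 2 = 10
K -> O -> N: 3 + 4 = 7
K -> P -> N: 6 + 2 = 8
K -> L -> N: 8 + 2 = 10
Best route has total 7.

7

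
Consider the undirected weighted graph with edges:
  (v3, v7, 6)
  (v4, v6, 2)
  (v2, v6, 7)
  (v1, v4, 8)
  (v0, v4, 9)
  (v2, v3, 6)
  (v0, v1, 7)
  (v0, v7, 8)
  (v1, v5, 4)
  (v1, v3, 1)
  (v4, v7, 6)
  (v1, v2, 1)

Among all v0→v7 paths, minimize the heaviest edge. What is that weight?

7

Checking several routes:
v0 - v1 - v3 - v2 - v6 - v4 - v7: max(7, 1, 6, 7, 2, 6) = 7
v0 - v1 - v2 - v6 - v4 - v7: max(7, 1, 7, 2, 6) = 7
v0 - v1 - v3 - v7: max(7, 1, 6) = 7
v0 - v1 - v2 - v3 - v7: max(7, 1, 6, 6) = 7
v0 - v1 - v4 - v7: max(7, 8, 6) = 8
v0 - v1 - v4 - v6 - v2 - v3 - v7: max(7, 8, 2, 7, 6, 6) = 8
The minimum achievable maximum is 7.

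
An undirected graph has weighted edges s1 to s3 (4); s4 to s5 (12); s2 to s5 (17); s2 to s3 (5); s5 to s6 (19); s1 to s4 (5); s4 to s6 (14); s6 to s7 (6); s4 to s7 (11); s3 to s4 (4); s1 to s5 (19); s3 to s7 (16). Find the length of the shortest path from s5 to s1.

Checking several routes:
s5 -> s4 -> s3 -> s1: 12 + 4 + 4 = 20
s5 -> s4 -> s1: 12 + 5 = 17
s5 -> s1: 19
The minimum is 17.

17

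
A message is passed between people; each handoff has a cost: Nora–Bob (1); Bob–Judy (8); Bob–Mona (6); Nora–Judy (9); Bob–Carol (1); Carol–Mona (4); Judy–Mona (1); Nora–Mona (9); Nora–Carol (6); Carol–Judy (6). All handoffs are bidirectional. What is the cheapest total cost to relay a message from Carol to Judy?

Checking several routes:
Carol-Bob-Mona-Judy: 1 + 6 + 1 = 8
Carol-Bob-Judy: 1 + 8 = 9
Carol-Mona-Judy: 4 + 1 = 5
Carol-Judy: 6
Best route has total 5.

5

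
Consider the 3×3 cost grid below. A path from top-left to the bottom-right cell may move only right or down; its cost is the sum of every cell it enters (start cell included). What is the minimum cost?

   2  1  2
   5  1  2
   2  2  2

One optimal route is (0,0) (0,1) (1,1) (1,2) (2,2).
Its cost is 2 + 1 + 1 + 2 + 2 = 8.

8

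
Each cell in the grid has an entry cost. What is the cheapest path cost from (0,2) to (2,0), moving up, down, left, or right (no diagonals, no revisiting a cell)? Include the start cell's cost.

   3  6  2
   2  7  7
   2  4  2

15

Path r0c2 r0c1 r0c0 r1c0 r2c0: 2 + 6 + 3 + 2 + 2 = 15.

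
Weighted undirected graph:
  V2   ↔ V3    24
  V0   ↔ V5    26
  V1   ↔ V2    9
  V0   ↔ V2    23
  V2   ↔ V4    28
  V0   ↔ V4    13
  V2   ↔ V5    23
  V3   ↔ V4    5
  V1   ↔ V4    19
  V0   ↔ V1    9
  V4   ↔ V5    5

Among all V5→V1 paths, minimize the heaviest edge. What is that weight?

13

Checking several routes:
V5 -> V2 -> V0 -> V1: max(23, 23, 9) = 23
V5 -> V4 -> V1: max(5, 19) = 19
V5 -> V2 -> V1: max(23, 9) = 23
V5 -> V2 -> V0 -> V4 -> V1: max(23, 23, 13, 19) = 23
V5 -> V4 -> V0 -> V1: max(5, 13, 9) = 13
Best route has worst link 13.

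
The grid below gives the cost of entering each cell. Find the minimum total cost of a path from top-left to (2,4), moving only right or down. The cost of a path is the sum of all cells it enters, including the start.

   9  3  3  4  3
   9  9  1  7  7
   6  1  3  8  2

Take r0c0→r0c1→r0c2→r1c2→r2c2→r2c3→r2c4 for a total of 9 + 3 + 3 + 1 + 3 + 8 + 2 = 29.
(Top row then right column would cost 31.)

29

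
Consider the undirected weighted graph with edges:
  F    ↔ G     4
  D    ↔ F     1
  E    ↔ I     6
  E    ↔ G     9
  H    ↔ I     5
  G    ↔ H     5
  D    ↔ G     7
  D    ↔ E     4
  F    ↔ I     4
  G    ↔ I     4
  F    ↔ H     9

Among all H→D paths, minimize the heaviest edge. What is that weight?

Checking several routes:
H -> I -> G -> F -> D: max(5, 4, 4, 1) = 5
H -> I -> F -> D: max(5, 4, 1) = 5
H -> G -> F -> D: max(5, 4, 1) = 5
H -> G -> I -> F -> D: max(5, 4, 4, 1) = 5
Smallest bottleneck: 5.

5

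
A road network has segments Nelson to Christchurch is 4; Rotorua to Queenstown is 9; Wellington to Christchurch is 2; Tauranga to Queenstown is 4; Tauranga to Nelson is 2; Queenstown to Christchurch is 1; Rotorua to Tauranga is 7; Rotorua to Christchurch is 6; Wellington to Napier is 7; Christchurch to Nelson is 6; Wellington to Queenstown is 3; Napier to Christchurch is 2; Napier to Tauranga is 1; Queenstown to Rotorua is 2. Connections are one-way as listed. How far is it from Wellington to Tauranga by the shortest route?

8

Routes from Wellington to Tauranga:
Wellington → Queenstown → Rotorua → Tauranga: 3 + 2 + 7 = 12
Wellington → Napier → Tauranga: 7 + 1 = 8
Best route has total 8.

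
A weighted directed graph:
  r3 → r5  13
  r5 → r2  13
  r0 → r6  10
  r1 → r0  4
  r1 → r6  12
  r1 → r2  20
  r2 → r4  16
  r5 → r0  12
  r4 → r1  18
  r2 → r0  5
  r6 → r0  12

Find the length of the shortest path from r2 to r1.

34

Paths from r2 to r1:
r2 → r4 → r1: 16 + 18 = 34
The minimum is 34.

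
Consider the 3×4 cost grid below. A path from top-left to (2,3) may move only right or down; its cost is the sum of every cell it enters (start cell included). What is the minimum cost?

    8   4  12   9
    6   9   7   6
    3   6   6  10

39

Take [0,0] -> [1,0] -> [2,0] -> [2,1] -> [2,2] -> [2,3] for a total of 8 + 6 + 3 + 6 + 6 + 10 = 39.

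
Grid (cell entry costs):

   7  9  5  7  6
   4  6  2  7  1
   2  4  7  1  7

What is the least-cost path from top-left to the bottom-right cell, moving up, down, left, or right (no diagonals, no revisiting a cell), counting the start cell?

32

One optimal route is [0,0]→[1,0]→[2,0]→[2,1]→[2,2]→[2,3]→[2,4].
Its cost is 7 + 4 + 2 + 4 + 7 + 1 + 7 = 32.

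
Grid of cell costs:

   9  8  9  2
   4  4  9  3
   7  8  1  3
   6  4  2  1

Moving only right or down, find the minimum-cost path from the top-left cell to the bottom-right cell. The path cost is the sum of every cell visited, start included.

Path (0,0) -> (1,0) -> (1,1) -> (2,1) -> (2,2) -> (3,2) -> (3,3): 9 + 4 + 4 + 8 + 1 + 2 + 1 = 29.

29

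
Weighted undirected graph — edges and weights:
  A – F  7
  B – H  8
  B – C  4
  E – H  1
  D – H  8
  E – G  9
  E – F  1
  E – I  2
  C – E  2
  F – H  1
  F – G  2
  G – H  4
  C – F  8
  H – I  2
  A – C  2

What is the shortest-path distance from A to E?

Comparing a few candidate routes:
A → F → H → E: 7 + 1 + 1 = 9
A → C → E: 2 + 2 = 4
A → F → E: 7 + 1 = 8
Shortest: 4.

4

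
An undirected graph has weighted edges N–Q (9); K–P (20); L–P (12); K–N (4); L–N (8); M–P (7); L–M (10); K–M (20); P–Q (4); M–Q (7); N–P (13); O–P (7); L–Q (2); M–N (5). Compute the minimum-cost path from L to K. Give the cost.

12

Comparing a few candidate routes:
L → N → K: 8 + 4 = 12
L → M → N → K: 10 + 5 + 4 = 19
L → Q → N → K: 2 + 9 + 4 = 15
L → Q → M → N → K: 2 + 7 + 5 + 4 = 18
L → Q → P → M → N → K: 2 + 4 + 7 + 5 + 4 = 22
Best route has total 12.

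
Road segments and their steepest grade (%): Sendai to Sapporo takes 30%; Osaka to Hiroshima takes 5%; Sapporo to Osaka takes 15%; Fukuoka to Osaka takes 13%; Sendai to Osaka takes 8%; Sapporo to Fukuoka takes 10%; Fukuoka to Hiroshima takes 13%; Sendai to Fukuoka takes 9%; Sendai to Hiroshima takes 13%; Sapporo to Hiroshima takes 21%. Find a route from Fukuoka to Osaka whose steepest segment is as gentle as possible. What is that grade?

Checking several routes:
Fukuoka - Hiroshima - Osaka: max(13, 5) = 13
Fukuoka - Sendai - Osaka: max(9, 8) = 9
Fukuoka - Sapporo - Osaka: max(10, 15) = 15
Fukuoka - Hiroshima - Sendai - Osaka: max(13, 13, 8) = 13
Fukuoka - Sendai - Hiroshima - Osaka: max(9, 13, 5) = 13
Fukuoka - Osaka: max(13) = 13
The minimum achievable maximum is 9%.

9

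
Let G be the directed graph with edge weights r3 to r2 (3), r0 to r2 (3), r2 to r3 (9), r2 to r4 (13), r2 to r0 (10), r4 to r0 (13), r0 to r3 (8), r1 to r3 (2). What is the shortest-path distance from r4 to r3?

21

Candidate routes:
r4 - r0 - r2 - r3: 13 + 3 + 9 = 25
r4 - r0 - r3: 13 + 8 = 21
The minimum is 21.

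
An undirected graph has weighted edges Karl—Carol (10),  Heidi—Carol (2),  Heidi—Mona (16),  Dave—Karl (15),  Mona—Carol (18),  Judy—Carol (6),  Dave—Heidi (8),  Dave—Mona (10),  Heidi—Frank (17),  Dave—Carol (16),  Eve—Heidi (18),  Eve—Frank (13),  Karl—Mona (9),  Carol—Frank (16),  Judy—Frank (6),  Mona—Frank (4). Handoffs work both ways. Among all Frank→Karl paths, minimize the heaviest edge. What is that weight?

Some routes from Frank to Karl:
Frank→Mona→Karl: max(4, 9) = 9
Frank→Mona→Dave→Heidi→Carol→Karl: max(4, 10, 8, 2, 10) = 10
Frank→Judy→Carol→Karl: max(6, 6, 10) = 10
Frank→Judy→Carol→Heidi→Dave→Karl: max(6, 6, 2, 8, 15) = 15
Frank→Judy→Carol→Heidi→Dave→Mona→Karl: max(6, 6, 2, 8, 10, 9) = 10
Frank→Mona→Dave→Karl: max(4, 10, 15) = 15
Smallest bottleneck: 9.

9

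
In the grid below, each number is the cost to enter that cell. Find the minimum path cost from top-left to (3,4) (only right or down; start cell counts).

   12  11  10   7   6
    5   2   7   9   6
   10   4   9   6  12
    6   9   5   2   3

Path r0c0→r1c0→r1c1→r2c1→r2c2→r3c2→r3c3→r3c4: 12 + 5 + 2 + 4 + 9 + 5 + 2 + 3 = 42.

42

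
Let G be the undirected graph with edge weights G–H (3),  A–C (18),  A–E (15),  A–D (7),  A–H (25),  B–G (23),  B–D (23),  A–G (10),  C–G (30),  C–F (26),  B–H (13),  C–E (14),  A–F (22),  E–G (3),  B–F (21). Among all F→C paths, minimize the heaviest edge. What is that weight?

21

A few of the F→C routes:
F→B→H→G→A→E→C: max(21, 13, 3, 10, 15, 14) = 21
F→B→H→G→E→A→C: max(21, 13, 3, 3, 15, 18) = 21
F→B→H→G→E→C: max(21, 13, 3, 3, 14) = 21
F→B→H→G→A→C: max(21, 13, 3, 10, 18) = 21
Best route has worst link 21.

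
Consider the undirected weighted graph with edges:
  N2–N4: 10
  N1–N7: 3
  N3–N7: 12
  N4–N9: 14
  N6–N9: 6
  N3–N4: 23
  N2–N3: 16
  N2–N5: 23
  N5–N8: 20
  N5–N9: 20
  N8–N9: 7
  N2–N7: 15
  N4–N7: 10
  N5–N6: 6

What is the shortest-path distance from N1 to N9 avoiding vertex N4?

Comparing a few candidate routes:
N1 → N7 → N3 → N2 → N5 → N9: 3 + 12 + 16 + 23 + 20 = 74
N1 → N7 → N3 → N2 → N5 → N6 → N9: 3 + 12 + 16 + 23 + 6 + 6 = 66
N1 → N7 → N2 → N5 → N6 → N9: 3 + 15 + 23 + 6 + 6 = 53
N1 → N7 → N2 → N5 → N9: 3 + 15 + 23 + 20 = 61
N1 → N7 → N2 → N5 → N8 → N9: 3 + 15 + 23 + 20 + 7 = 68
Shortest: 53.

53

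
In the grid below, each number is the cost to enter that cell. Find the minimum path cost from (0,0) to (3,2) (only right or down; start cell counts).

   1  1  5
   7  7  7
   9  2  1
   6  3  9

21

Cheapest: r0c0 → r0c1 → r1c1 → r2c1 → r2c2 → r3c2
  1 + 1 + 7 + 2 + 1 + 9 = 21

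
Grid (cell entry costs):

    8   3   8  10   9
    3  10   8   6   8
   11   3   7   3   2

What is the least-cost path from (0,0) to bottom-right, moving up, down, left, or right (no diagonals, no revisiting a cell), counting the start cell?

Best path: r0c0 → r0c1 → r1c1 → r2c1 → r2c2 → r2c3 → r2c4
Cost: 8 + 3 + 10 + 3 + 7 + 3 + 2 = 36

36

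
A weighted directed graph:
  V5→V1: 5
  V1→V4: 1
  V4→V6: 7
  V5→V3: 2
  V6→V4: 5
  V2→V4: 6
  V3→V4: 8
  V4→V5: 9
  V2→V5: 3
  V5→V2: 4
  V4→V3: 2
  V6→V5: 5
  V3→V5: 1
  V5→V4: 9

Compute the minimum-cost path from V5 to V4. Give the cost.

Candidate routes:
V5→V1→V4: 5 + 1 = 6
V5→V3→V4: 2 + 8 = 10
V5→V4: 9
V5→V2→V4: 4 + 6 = 10
Shortest: 6.

6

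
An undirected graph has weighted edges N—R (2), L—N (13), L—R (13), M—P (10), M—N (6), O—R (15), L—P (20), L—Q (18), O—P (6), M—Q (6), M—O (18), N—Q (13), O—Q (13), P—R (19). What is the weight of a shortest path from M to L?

19

Comparing a few candidate routes:
M -> P -> L: 10 + 20 = 30
M -> Q -> N -> L: 6 + 13 + 13 = 32
M -> N -> R -> L: 6 + 2 + 13 = 21
M -> Q -> L: 6 + 18 = 24
M -> N -> L: 6 + 13 = 19
Best route has total 19.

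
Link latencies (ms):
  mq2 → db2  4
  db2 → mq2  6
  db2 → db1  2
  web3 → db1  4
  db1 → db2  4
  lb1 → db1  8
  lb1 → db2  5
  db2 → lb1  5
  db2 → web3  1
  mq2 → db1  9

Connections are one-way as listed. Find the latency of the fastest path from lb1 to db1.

Candidate routes:
lb1-db2-db1: 5 + 2 = 7
lb1-db2-mq2-db1: 5 + 6 + 9 = 20
lb1-db2-web3-db1: 5 + 1 + 4 = 10
lb1-db1: 8
Best route has total 7 ms.

7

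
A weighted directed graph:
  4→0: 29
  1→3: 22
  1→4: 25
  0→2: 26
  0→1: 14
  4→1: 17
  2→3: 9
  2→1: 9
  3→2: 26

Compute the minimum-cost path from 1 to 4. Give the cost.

25

Routes from 1 to 4:
1 → 4: 25
Shortest: 25.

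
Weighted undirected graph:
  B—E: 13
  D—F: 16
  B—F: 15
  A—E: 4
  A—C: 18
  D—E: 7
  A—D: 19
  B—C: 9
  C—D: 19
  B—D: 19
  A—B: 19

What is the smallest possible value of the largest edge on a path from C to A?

A few of the C→A routes:
C-B-E-A: max(9, 13, 4) = 13
C-A: max(18) = 18
C-B-F-D-E-A: max(9, 15, 16, 7, 4) = 16
The minimum achievable maximum is 13.

13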